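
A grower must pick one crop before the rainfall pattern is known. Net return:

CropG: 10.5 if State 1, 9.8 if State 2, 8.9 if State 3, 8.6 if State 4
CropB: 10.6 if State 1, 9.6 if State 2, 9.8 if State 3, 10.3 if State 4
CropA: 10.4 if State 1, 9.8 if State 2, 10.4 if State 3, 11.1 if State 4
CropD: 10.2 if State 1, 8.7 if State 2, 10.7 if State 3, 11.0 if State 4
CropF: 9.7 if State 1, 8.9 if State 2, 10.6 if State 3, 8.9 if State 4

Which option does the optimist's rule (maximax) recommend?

Row maxima: CropG=10.5, CropB=10.6, CropA=11.1, CropD=11.0, CropF=10.6
Best best-case = 11.1 → CropA.

CropA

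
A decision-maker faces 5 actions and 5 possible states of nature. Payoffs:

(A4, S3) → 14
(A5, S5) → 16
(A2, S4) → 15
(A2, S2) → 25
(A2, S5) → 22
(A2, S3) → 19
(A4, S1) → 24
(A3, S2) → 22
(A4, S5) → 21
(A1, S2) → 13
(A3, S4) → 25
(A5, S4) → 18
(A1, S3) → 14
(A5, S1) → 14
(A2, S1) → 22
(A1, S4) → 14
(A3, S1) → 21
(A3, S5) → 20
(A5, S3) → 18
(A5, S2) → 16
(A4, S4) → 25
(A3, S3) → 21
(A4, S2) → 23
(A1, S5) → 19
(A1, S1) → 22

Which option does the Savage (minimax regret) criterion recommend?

A3

Column bests: S1=24, S2=25, S3=21, S4=25, S5=22.
A1 regrets: 2, 12, 7, 11, 3 → max 12
A2 regrets: 2, 0, 2, 10, 0 → max 10
A3 regrets: 3, 3, 0, 0, 2 → max 3
A4 regrets: 0, 2, 7, 0, 1 → max 7
A5 regrets: 10, 9, 3, 7, 6 → max 10
Smallest max regret = 3 → A3.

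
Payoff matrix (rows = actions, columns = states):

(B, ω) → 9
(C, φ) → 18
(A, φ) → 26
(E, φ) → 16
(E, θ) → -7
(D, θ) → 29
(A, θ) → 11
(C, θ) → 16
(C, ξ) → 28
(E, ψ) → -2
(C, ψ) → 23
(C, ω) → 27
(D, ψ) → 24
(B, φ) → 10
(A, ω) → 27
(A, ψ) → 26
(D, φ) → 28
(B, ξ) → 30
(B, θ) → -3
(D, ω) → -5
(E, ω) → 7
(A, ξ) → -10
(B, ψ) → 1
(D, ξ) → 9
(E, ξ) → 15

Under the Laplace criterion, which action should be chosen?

Row averages: A=16, B=9.4, C=22.4, D=17, E=5.8
Highest average = 22.4 → C.

C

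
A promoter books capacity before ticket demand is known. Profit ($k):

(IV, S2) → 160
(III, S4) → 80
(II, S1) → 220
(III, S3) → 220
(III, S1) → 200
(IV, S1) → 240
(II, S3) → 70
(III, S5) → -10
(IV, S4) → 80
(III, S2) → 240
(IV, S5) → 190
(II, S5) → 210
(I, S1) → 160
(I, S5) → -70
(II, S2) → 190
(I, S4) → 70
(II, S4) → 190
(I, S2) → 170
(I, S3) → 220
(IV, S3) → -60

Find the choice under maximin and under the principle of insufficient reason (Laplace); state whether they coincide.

Row minima: I=-70, II=70, III=-10, IV=-60
Best worst-case = 70 → II.
Row averages: I=110, II=176, III=146, IV=122
Highest average = 176 → II.

maximin → II; laplace → II (agree)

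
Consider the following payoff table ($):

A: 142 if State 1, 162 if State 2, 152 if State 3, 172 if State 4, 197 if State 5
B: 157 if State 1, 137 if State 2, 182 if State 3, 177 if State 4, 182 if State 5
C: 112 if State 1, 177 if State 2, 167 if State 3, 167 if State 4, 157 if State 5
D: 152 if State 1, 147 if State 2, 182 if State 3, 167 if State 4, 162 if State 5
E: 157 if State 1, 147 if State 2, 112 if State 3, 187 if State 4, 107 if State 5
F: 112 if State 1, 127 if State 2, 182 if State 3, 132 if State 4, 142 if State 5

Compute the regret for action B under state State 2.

Best payoff under State 2 is 177.
Regret = 177 − 137 = 40.

40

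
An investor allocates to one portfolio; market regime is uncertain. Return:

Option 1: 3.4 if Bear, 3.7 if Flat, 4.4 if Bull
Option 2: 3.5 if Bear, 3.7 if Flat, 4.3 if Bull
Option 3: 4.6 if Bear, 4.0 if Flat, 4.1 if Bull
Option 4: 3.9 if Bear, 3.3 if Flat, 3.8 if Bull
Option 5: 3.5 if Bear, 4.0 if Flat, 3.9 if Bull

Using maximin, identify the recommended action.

Option 3

Row minima: Option 1=3.4, Option 2=3.5, Option 3=4.0, Option 4=3.3, Option 5=3.5
Best worst-case = 4.0 → Option 3.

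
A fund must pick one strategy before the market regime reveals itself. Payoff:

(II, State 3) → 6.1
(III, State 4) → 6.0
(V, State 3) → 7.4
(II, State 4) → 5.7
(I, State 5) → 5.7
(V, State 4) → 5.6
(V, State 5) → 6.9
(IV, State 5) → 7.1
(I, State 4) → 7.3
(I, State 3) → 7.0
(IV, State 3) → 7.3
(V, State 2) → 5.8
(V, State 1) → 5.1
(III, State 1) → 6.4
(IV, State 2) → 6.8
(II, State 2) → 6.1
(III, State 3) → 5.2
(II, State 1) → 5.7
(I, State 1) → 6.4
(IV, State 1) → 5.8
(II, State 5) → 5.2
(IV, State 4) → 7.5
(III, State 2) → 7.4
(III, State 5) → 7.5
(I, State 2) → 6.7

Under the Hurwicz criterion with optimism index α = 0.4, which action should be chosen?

IV

I: 0.4·7.3 + 0.6·5.7 = 6.34
II: 0.4·6.1 + 0.6·5.2 = 5.56
III: 0.4·7.5 + 0.6·5.2 = 6.12
IV: 0.4·7.5 + 0.6·5.8 = 6.48
V: 0.4·7.4 + 0.6·5.1 = 6.02
Highest Hurwicz score = 6.48 → IV.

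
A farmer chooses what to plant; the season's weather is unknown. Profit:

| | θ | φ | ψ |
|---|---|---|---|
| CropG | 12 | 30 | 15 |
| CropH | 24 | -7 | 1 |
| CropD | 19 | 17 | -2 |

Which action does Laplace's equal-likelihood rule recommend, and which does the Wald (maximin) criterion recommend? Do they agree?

laplace → CropG; maximin → CropG (agree)

Row averages: CropG=19, CropH=6, CropD=34/3
Highest average = 19 → CropG.
Row minima: CropG=12, CropH=-7, CropD=-2
Best worst-case = 12 → CropG.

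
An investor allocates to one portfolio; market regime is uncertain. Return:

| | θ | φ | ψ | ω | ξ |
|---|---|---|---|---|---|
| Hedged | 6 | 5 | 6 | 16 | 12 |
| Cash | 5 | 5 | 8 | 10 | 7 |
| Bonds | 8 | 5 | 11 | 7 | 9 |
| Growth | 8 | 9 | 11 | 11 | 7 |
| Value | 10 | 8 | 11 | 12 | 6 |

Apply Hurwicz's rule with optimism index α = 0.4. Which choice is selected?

Hedged

Hedged: 0.4·16 + 0.6·5 = 9.4
Cash: 0.4·10 + 0.6·5 = 7
Bonds: 0.4·11 + 0.6·5 = 7.4
Growth: 0.4·11 + 0.6·7 = 8.6
Value: 0.4·12 + 0.6·6 = 8.4
Highest Hurwicz score = 9.4 → Hedged.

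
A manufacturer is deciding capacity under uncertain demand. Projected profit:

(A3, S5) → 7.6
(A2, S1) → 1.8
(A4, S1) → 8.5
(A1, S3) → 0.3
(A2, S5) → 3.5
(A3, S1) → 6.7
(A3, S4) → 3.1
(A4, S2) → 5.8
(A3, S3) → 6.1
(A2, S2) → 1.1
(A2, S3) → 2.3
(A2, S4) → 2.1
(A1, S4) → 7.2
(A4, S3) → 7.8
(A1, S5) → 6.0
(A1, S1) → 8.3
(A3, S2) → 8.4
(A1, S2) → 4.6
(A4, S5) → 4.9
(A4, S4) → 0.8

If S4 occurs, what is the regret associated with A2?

5.1

Best payoff under S4 is 7.2.
Regret = 7.2 − 2.1 = 5.1.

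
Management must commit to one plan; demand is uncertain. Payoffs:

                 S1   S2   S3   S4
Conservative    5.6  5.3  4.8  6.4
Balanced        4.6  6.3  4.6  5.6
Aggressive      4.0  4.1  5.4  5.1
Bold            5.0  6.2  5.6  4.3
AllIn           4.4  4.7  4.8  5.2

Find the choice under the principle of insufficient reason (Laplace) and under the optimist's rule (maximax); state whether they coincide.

Row averages: Conservative=5.525, Balanced=5.275, Aggressive=4.65, Bold=5.275, AllIn=4.775
Highest average = 5.525 → Conservative.
Row maxima: Conservative=6.4, Balanced=6.3, Aggressive=5.4, Bold=6.2, AllIn=5.2
Best best-case = 6.4 → Conservative.

laplace → Conservative; maximax → Conservative (agree)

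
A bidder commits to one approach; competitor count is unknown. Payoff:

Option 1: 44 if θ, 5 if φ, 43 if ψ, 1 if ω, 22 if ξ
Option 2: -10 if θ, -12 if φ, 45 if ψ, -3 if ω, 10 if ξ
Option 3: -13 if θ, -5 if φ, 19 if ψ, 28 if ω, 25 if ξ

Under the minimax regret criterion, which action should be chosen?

Column bests: θ=44, φ=5, ψ=45, ω=28, ξ=25.
Option 1 regrets: 0, 0, 2, 27, 3 → max 27
Option 2 regrets: 54, 17, 0, 31, 15 → max 54
Option 3 regrets: 57, 10, 26, 0, 0 → max 57
Smallest max regret = 27 → Option 1.

Option 1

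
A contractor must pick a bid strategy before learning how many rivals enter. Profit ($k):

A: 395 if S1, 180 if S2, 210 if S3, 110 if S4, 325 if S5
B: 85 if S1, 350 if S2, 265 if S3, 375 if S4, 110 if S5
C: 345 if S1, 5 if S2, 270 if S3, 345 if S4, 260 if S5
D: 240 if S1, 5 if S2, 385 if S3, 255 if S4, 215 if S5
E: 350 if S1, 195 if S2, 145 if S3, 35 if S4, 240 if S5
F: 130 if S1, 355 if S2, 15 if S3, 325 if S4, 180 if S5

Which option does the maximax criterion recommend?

Row maxima: A=395, B=375, C=345, D=385, E=350, F=355
Best best-case = 395 → A.

A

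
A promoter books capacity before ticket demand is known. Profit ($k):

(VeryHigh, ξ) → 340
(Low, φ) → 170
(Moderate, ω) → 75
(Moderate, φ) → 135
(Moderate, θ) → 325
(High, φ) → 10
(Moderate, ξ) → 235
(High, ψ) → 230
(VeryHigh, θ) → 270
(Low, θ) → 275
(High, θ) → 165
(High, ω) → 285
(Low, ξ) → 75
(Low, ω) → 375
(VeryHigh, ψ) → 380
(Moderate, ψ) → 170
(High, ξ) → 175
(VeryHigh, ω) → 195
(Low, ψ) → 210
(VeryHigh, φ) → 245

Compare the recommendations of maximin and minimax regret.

maximin → VeryHigh; minimax regret → VeryHigh (agree)

Row minima: Low=75, Moderate=75, High=10, VeryHigh=195
Best worst-case = 195 → VeryHigh.
Column bests: θ=325, φ=245, ψ=380, ω=375, ξ=340.
Low regrets: 50, 75, 170, 0, 265 → max 265
Moderate regrets: 0, 110, 210, 300, 105 → max 300
High regrets: 160, 235, 150, 90, 165 → max 235
VeryHigh regrets: 55, 0, 0, 180, 0 → max 180
Smallest max regret = 180 → VeryHigh.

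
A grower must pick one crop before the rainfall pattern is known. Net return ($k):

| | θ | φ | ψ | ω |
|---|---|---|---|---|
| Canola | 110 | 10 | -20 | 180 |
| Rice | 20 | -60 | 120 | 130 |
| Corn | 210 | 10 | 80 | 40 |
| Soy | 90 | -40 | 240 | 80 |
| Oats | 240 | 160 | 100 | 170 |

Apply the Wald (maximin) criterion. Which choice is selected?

Row minima: Canola=-20, Rice=-60, Corn=10, Soy=-40, Oats=100
Best worst-case = 100 → Oats.

Oats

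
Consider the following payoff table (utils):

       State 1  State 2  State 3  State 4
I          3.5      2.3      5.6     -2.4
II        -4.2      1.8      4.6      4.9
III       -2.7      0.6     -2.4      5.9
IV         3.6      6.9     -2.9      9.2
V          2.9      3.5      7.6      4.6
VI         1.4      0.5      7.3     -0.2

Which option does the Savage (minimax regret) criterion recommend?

Column bests: State 1=3.6, State 2=6.9, State 3=7.6, State 4=9.2.
I regrets: 0.1, 4.6, 2.0, 11.6 → max 11.6
II regrets: 7.8, 5.1, 3.0, 4.3 → max 7.8
III regrets: 6.3, 6.3, 10.0, 3.3 → max 10.0
IV regrets: 0.0, 0.0, 10.5, 0.0 → max 10.5
V regrets: 0.7, 3.4, 0.0, 4.6 → max 4.6
VI regrets: 2.2, 6.4, 0.3, 9.4 → max 9.4
Smallest max regret = 4.6 → V.

V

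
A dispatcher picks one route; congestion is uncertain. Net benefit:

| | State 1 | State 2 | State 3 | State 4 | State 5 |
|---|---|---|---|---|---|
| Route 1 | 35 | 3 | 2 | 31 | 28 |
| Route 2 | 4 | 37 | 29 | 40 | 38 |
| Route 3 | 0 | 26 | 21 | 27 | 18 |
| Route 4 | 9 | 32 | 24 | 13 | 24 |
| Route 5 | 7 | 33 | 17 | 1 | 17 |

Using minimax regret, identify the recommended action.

Column bests: State 1=35, State 2=37, State 3=29, State 4=40, State 5=38.
Route 1 regrets: 0, 34, 27, 9, 10 → max 34
Route 2 regrets: 31, 0, 0, 0, 0 → max 31
Route 3 regrets: 35, 11, 8, 13, 20 → max 35
Route 4 regrets: 26, 5, 5, 27, 14 → max 27
Route 5 regrets: 28, 4, 12, 39, 21 → max 39
Smallest max regret = 27 → Route 4.

Route 4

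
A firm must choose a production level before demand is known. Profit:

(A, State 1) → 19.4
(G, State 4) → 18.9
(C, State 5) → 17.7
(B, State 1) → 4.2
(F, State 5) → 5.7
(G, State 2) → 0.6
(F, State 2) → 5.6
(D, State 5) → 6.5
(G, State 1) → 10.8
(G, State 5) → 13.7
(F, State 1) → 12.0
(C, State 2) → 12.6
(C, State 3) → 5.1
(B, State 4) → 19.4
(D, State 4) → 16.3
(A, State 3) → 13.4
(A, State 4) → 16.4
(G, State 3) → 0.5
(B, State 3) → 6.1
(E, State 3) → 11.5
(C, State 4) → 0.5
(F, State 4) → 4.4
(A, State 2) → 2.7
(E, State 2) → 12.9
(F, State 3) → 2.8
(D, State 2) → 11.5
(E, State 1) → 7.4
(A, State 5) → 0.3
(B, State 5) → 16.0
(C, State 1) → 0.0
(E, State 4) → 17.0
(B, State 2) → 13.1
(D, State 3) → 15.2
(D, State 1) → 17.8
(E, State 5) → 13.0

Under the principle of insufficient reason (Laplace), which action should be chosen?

D

Row averages: A=10.44, B=11.76, C=7.18, D=13.46, E=12.36, F=6.1, G=8.9
Highest average = 13.46 → D.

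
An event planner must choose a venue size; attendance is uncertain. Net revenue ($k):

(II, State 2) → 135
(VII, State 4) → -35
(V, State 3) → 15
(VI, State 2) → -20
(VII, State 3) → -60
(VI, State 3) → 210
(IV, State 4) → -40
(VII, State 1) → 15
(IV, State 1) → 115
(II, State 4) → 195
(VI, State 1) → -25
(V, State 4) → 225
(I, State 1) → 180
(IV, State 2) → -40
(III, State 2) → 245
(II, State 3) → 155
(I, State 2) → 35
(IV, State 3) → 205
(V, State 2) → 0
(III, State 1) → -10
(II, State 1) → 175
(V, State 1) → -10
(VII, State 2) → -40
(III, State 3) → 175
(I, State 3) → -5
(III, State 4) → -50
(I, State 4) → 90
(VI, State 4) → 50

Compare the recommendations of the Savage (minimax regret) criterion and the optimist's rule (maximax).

Column bests: State 1=180, State 2=245, State 3=210, State 4=225.
I regrets: 0, 210, 215, 135 → max 215
II regrets: 5, 110, 55, 30 → max 110
III regrets: 190, 0, 35, 275 → max 275
IV regrets: 65, 285, 5, 265 → max 285
V regrets: 190, 245, 195, 0 → max 245
VI regrets: 205, 265, 0, 175 → max 265
VII regrets: 165, 285, 270, 260 → max 285
Smallest max regret = 110 → II.
Row maxima: I=180, II=195, III=245, IV=205, V=225, VI=210, VII=15
Best best-case = 245 → III.

minimax regret → II; maximax → III (disagree)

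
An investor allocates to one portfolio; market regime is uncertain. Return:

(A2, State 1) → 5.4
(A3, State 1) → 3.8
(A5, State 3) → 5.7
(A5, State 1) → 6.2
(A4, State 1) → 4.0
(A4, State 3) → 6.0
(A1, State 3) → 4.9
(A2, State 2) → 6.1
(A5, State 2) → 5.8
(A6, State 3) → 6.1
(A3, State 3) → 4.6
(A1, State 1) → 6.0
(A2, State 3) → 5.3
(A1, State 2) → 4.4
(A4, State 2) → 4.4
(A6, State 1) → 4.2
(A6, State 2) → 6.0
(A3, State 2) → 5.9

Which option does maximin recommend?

Row minima: A1=4.4, A2=5.3, A3=3.8, A4=4.0, A5=5.7, A6=4.2
Best worst-case = 5.7 → A5.

A5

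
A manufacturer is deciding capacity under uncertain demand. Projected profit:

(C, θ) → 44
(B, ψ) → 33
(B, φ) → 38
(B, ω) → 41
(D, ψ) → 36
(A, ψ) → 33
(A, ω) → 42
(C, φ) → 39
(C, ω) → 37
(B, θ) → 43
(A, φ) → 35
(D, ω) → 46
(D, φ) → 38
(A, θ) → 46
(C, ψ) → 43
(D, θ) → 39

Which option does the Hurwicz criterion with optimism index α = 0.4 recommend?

A: 0.4·46 + 0.6·33 = 38.2
B: 0.4·43 + 0.6·33 = 37
C: 0.4·44 + 0.6·37 = 39.8
D: 0.4·46 + 0.6·36 = 40
Highest Hurwicz score = 40 → D.

D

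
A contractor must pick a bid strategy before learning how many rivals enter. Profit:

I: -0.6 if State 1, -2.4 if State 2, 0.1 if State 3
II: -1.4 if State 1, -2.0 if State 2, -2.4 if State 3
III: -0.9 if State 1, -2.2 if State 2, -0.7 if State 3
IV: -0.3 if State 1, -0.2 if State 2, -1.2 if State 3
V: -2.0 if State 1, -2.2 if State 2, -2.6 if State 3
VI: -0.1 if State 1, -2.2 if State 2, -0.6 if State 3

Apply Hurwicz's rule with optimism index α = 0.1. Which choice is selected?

IV

I: 0.1·0.1 + 0.9·(-2.4) = -2.15
II: 0.1·(-1.4) + 0.9·(-2.4) = -2.3
III: 0.1·(-0.7) + 0.9·(-2.2) = -2.05
IV: 0.1·(-0.2) + 0.9·(-1.2) = -1.1
V: 0.1·(-2.0) + 0.9·(-2.6) = -2.54
VI: 0.1·(-0.1) + 0.9·(-2.2) = -1.99
Highest Hurwicz score = -1.1 → IV.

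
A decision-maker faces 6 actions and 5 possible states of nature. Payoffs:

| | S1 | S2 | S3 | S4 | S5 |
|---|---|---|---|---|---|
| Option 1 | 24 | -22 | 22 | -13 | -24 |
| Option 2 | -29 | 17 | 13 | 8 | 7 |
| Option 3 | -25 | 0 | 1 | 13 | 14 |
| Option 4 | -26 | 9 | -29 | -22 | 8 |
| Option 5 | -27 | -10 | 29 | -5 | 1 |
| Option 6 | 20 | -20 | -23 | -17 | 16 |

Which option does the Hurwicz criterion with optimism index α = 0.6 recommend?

Option 1: 0.6·24 + 0.4·(-24) = 4.8
Option 2: 0.6·17 + 0.4·(-29) = -1.4
Option 3: 0.6·14 + 0.4·(-25) = -1.6
Option 4: 0.6·9 + 0.4·(-29) = -6.2
Option 5: 0.6·29 + 0.4·(-27) = 6.6
Option 6: 0.6·20 + 0.4·(-23) = 2.8
Highest Hurwicz score = 6.6 → Option 5.

Option 5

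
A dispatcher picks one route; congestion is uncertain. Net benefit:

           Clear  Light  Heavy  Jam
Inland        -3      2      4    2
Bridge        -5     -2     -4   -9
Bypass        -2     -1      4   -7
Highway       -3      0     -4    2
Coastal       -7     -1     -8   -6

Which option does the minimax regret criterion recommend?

Inland

Column bests: Clear=-2, Light=2, Heavy=4, Jam=2.
Inland regrets: 1, 0, 0, 0 → max 1
Bridge regrets: 3, 4, 8, 11 → max 11
Bypass regrets: 0, 3, 0, 9 → max 9
Highway regrets: 1, 2, 8, 0 → max 8
Coastal regrets: 5, 3, 12, 8 → max 12
Smallest max regret = 1 → Inland.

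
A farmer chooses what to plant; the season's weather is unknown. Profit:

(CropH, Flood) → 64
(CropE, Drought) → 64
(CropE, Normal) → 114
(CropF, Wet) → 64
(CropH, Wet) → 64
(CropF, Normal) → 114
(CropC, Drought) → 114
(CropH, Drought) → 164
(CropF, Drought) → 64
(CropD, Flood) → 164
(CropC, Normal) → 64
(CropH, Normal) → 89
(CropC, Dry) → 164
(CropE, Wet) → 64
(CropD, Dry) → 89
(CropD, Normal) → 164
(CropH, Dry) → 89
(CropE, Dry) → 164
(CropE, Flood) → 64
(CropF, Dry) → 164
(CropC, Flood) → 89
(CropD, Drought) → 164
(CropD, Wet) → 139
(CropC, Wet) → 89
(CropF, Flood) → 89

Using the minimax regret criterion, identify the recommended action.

Column bests: Drought=164, Dry=164, Normal=164, Wet=139, Flood=164.
CropH regrets: 0, 75, 75, 75, 100 → max 100
CropD regrets: 0, 75, 0, 0, 0 → max 75
CropC regrets: 50, 0, 100, 50, 75 → max 100
CropF regrets: 100, 0, 50, 75, 75 → max 100
CropE regrets: 100, 0, 50, 75, 100 → max 100
Smallest max regret = 75 → CropD.

CropD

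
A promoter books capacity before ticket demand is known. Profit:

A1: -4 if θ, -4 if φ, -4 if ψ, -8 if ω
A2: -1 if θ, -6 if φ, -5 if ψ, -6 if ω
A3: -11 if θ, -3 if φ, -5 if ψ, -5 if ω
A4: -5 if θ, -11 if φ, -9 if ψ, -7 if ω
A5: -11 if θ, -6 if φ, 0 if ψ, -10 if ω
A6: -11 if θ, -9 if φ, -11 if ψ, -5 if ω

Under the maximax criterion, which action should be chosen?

A5

Row maxima: A1=-4, A2=-1, A3=-3, A4=-5, A5=0, A6=-5
Best best-case = 0 → A5.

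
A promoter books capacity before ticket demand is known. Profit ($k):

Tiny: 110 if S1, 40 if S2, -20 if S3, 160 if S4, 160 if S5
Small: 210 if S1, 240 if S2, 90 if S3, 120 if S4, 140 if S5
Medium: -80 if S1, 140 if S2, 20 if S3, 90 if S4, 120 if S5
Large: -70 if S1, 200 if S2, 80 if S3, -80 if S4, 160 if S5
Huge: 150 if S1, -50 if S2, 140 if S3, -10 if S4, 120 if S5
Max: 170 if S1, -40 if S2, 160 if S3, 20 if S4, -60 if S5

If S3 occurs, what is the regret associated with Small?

70

Best payoff under S3 is 160.
Regret = 160 − 90 = 70.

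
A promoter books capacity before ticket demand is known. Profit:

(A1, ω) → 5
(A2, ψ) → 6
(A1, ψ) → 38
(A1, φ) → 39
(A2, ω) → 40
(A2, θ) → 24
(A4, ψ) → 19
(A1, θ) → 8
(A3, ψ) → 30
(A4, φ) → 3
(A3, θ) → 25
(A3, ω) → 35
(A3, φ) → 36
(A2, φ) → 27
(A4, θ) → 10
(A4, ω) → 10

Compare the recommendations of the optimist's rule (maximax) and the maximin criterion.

maximax → A2; maximin → A3 (disagree)

Row maxima: A1=39, A2=40, A3=36, A4=19
Best best-case = 40 → A2.
Row minima: A1=5, A2=6, A3=25, A4=3
Best worst-case = 25 → A3.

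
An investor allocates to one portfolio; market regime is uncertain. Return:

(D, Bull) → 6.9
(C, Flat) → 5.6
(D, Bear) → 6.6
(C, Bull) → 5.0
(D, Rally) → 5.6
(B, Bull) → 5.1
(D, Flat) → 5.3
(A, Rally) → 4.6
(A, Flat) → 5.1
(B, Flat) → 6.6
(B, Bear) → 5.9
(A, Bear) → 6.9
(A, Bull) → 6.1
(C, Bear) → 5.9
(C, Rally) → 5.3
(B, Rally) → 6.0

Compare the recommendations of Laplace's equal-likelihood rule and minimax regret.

Row averages: A=5.675, B=5.9, C=5.45, D=6.1
Highest average = 6.1 → D.
Column bests: Bear=6.9, Flat=6.6, Bull=6.9, Rally=6.0.
A regrets: 0.0, 1.5, 0.8, 1.4 → max 1.5
B regrets: 1.0, 0.0, 1.8, 0.0 → max 1.8
C regrets: 1.0, 1.0, 1.9, 0.7 → max 1.9
D regrets: 0.3, 1.3, 0.0, 0.4 → max 1.3
Smallest max regret = 1.3 → D.

laplace → D; minimax regret → D (agree)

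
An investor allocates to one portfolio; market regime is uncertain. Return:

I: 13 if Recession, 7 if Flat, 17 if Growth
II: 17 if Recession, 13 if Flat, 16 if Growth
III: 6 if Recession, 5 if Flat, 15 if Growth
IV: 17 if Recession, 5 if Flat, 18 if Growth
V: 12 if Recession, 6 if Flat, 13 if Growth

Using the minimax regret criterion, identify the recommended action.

II

Column bests: Recession=17, Flat=13, Growth=18.
I regrets: 4, 6, 1 → max 6
II regrets: 0, 0, 2 → max 2
III regrets: 11, 8, 3 → max 11
IV regrets: 0, 8, 0 → max 8
V regrets: 5, 7, 5 → max 7
Smallest max regret = 2 → II.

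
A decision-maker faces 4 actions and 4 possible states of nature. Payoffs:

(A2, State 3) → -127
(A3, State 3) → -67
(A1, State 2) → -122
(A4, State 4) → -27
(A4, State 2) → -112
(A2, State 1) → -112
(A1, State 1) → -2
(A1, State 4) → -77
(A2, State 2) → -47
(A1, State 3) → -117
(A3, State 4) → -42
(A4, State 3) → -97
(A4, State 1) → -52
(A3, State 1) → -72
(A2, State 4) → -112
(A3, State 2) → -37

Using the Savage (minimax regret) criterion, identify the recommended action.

A3

Column bests: State 1=-2, State 2=-37, State 3=-67, State 4=-27.
A1 regrets: 0, 85, 50, 50 → max 85
A2 regrets: 110, 10, 60, 85 → max 110
A3 regrets: 70, 0, 0, 15 → max 70
A4 regrets: 50, 75, 30, 0 → max 75
Smallest max regret = 70 → A3.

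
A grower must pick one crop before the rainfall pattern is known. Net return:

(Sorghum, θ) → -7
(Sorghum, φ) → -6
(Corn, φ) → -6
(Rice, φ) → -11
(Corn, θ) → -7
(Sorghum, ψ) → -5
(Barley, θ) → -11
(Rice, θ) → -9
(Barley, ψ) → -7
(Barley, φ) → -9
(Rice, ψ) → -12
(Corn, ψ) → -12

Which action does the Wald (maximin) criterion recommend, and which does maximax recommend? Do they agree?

maximin → Sorghum; maximax → Sorghum (agree)

Row minima: Corn=-12, Sorghum=-7, Rice=-12, Barley=-11
Best worst-case = -7 → Sorghum.
Row maxima: Corn=-6, Sorghum=-5, Rice=-9, Barley=-7
Best best-case = -5 → Sorghum.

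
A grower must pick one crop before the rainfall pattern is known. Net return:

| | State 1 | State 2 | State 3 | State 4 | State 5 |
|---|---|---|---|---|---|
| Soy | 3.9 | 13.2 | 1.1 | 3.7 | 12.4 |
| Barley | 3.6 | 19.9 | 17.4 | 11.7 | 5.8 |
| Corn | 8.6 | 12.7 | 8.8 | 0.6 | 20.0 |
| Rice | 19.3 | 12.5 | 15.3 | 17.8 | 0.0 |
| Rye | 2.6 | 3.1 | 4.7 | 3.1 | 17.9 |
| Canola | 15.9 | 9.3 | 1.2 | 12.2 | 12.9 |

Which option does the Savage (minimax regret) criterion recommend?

Barley

Column bests: State 1=19.3, State 2=19.9, State 3=17.4, State 4=17.8, State 5=20.0.
Soy regrets: 15.4, 6.7, 16.3, 14.1, 7.6 → max 16.3
Barley regrets: 15.7, 0.0, 0.0, 6.1, 14.2 → max 15.7
Corn regrets: 10.7, 7.2, 8.6, 17.2, 0.0 → max 17.2
Rice regrets: 0.0, 7.4, 2.1, 0.0, 20.0 → max 20.0
Rye regrets: 16.7, 16.8, 12.7, 14.7, 2.1 → max 16.8
Canola regrets: 3.4, 10.6, 16.2, 5.6, 7.1 → max 16.2
Smallest max regret = 15.7 → Barley.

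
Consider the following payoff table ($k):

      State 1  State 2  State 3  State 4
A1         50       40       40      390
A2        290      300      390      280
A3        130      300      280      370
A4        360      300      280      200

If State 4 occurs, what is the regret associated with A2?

110

Best payoff under State 4 is 390.
Regret = 390 − 280 = 110.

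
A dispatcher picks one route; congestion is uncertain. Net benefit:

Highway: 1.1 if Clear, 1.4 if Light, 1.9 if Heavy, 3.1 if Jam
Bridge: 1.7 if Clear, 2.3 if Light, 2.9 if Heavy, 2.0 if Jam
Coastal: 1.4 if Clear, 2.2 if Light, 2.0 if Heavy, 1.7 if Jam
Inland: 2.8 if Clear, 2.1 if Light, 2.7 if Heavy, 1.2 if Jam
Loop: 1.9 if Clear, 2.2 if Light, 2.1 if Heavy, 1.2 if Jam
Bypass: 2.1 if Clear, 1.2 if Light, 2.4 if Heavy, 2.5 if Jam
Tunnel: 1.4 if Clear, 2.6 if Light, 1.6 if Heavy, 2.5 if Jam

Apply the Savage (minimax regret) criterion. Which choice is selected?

Bridge

Column bests: Clear=2.8, Light=2.6, Heavy=2.9, Jam=3.1.
Highway regrets: 1.7, 1.2, 1.0, 0.0 → max 1.7
Bridge regrets: 1.1, 0.3, 0.0, 1.1 → max 1.1
Coastal regrets: 1.4, 0.4, 0.9, 1.4 → max 1.4
Inland regrets: 0.0, 0.5, 0.2, 1.9 → max 1.9
Loop regrets: 0.9, 0.4, 0.8, 1.9 → max 1.9
Bypass regrets: 0.7, 1.4, 0.5, 0.6 → max 1.4
Tunnel regrets: 1.4, 0.0, 1.3, 0.6 → max 1.4
Smallest max regret = 1.1 → Bridge.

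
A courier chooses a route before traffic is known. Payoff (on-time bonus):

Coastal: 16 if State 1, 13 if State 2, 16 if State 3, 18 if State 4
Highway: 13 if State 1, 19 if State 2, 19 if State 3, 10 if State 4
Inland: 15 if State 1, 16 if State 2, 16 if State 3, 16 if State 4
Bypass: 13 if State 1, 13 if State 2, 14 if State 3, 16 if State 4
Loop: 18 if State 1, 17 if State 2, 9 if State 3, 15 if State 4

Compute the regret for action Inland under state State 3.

Best payoff under State 3 is 19.
Regret = 19 − 16 = 3.

3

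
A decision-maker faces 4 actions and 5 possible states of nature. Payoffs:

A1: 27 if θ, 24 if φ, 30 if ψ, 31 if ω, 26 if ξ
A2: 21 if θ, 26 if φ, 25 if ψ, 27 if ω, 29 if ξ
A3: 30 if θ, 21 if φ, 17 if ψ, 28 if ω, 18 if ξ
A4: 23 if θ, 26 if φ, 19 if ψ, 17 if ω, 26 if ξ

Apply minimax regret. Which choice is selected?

Column bests: θ=30, φ=26, ψ=30, ω=31, ξ=29.
A1 regrets: 3, 2, 0, 0, 3 → max 3
A2 regrets: 9, 0, 5, 4, 0 → max 9
A3 regrets: 0, 5, 13, 3, 11 → max 13
A4 regrets: 7, 0, 11, 14, 3 → max 14
Smallest max regret = 3 → A1.

A1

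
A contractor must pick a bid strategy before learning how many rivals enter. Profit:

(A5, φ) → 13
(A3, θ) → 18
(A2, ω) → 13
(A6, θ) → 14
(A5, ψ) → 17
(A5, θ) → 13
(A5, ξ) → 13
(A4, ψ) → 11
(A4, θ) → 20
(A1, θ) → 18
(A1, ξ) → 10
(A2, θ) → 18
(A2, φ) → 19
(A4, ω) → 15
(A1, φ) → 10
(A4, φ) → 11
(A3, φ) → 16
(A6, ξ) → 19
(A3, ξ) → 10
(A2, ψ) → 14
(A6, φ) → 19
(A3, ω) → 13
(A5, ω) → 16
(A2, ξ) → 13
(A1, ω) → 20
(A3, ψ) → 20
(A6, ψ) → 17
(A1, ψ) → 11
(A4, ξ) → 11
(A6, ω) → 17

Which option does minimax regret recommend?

A6

Column bests: θ=20, φ=19, ψ=20, ω=20, ξ=19.
A1 regrets: 2, 9, 9, 0, 9 → max 9
A2 regrets: 2, 0, 6, 7, 6 → max 7
A3 regrets: 2, 3, 0, 7, 9 → max 9
A4 regrets: 0, 8, 9, 5, 8 → max 9
A5 regrets: 7, 6, 3, 4, 6 → max 7
A6 regrets: 6, 0, 3, 3, 0 → max 6
Smallest max regret = 6 → A6.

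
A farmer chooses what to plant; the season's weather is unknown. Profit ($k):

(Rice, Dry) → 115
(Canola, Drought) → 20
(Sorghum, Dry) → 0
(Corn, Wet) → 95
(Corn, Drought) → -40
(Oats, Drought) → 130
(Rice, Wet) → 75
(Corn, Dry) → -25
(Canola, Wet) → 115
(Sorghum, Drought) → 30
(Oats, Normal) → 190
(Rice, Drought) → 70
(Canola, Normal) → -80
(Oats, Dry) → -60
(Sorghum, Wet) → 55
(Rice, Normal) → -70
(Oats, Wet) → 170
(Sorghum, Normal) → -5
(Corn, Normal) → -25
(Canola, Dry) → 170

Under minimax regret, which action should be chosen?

Sorghum

Column bests: Drought=130, Dry=170, Normal=190, Wet=170.
Sorghum regrets: 100, 170, 195, 115 → max 195
Oats regrets: 0, 230, 0, 0 → max 230
Corn regrets: 170, 195, 215, 75 → max 215
Canola regrets: 110, 0, 270, 55 → max 270
Rice regrets: 60, 55, 260, 95 → max 260
Smallest max regret = 195 → Sorghum.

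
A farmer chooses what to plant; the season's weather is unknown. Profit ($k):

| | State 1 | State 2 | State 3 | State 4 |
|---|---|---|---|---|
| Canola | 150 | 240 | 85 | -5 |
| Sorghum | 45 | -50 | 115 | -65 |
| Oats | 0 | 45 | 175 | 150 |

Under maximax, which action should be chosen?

Row maxima: Canola=240, Sorghum=115, Oats=175
Best best-case = 240 → Canola.

Canola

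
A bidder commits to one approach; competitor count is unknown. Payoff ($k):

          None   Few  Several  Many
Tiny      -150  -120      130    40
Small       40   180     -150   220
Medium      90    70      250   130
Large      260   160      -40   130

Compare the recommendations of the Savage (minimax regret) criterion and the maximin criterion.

Column bests: None=260, Few=180, Several=250, Many=220.
Tiny regrets: 410, 300, 120, 180 → max 410
Small regrets: 220, 0, 400, 0 → max 400
Medium regrets: 170, 110, 0, 90 → max 170
Large regrets: 0, 20, 290, 90 → max 290
Smallest max regret = 170 → Medium.
Row minima: Tiny=-150, Small=-150, Medium=70, Large=-40
Best worst-case = 70 → Medium.

minimax regret → Medium; maximin → Medium (agree)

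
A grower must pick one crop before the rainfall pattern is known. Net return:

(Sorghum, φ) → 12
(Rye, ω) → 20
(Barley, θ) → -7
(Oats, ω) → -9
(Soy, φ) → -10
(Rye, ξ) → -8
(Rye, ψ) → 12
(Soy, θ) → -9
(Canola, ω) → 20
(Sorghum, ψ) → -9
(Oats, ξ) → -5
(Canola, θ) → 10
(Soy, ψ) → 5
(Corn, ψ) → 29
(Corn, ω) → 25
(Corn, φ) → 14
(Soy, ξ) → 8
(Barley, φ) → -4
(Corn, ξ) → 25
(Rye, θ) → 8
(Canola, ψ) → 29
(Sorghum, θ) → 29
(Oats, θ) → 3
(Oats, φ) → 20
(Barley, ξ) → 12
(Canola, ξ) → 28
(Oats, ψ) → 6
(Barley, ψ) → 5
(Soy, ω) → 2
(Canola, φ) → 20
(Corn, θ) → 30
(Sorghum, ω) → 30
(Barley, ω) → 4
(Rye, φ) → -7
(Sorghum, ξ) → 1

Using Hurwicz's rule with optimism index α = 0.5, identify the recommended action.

Sorghum: 0.5·30 + 0.5·(-9) = 10.5
Corn: 0.5·30 + 0.5·14 = 22
Barley: 0.5·12 + 0.5·(-7) = 2.5
Oats: 0.5·20 + 0.5·(-9) = 5.5
Rye: 0.5·20 + 0.5·(-8) = 6
Canola: 0.5·29 + 0.5·10 = 19.5
Soy: 0.5·8 + 0.5·(-10) = -1
Highest Hurwicz score = 22 → Corn.

Corn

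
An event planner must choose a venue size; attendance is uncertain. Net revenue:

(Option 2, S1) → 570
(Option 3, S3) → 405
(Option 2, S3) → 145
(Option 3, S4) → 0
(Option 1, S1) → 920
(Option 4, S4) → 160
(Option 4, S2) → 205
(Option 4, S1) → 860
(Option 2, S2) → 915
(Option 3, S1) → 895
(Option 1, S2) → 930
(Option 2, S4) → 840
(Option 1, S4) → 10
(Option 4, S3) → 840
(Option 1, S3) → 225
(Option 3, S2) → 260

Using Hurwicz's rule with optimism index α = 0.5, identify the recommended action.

Option 2

Option 1: 0.5·930 + 0.5·10 = 470
Option 2: 0.5·915 + 0.5·145 = 530
Option 3: 0.5·895 + 0.5·0 = 447.5
Option 4: 0.5·860 + 0.5·160 = 510
Highest Hurwicz score = 530 → Option 2.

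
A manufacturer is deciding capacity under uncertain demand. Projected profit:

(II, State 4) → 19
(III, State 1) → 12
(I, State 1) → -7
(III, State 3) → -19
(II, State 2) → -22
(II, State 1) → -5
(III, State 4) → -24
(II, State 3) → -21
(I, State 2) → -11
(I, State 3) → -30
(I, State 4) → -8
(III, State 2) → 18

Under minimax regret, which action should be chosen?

Column bests: State 1=12, State 2=18, State 3=-19, State 4=19.
I regrets: 19, 29, 11, 27 → max 29
II regrets: 17, 40, 2, 0 → max 40
III regrets: 0, 0, 0, 43 → max 43
Smallest max regret = 29 → I.

I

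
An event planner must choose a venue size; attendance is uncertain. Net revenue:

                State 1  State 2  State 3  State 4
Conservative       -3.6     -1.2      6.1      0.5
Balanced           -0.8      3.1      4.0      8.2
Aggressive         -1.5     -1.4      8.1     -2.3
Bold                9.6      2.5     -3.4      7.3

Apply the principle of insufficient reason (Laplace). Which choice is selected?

Bold

Row averages: Conservative=0.45, Balanced=3.625, Aggressive=0.725, Bold=4
Highest average = 4 → Bold.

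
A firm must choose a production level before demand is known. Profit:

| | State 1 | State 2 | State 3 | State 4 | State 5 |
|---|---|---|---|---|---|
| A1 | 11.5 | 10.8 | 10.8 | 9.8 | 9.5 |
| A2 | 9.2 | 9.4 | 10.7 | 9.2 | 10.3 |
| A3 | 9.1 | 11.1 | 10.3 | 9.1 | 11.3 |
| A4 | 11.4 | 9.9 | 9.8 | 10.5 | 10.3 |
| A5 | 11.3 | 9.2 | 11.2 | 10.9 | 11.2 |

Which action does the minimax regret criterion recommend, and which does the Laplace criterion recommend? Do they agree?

Column bests: State 1=11.5, State 2=11.1, State 3=11.2, State 4=10.9, State 5=11.3.
A1 regrets: 0.0, 0.3, 0.4, 1.1, 1.8 → max 1.8
A2 regrets: 2.3, 1.7, 0.5, 1.7, 1.0 → max 2.3
A3 regrets: 2.4, 0.0, 0.9, 1.8, 0.0 → max 2.4
A4 regrets: 0.1, 1.2, 1.4, 0.4, 1.0 → max 1.4
A5 regrets: 0.2, 1.9, 0.0, 0.0, 0.1 → max 1.9
Smallest max regret = 1.4 → A4.
Row averages: A1=10.48, A2=9.76, A3=10.18, A4=10.38, A5=10.76
Highest average = 10.76 → A5.

minimax regret → A4; laplace → A5 (disagree)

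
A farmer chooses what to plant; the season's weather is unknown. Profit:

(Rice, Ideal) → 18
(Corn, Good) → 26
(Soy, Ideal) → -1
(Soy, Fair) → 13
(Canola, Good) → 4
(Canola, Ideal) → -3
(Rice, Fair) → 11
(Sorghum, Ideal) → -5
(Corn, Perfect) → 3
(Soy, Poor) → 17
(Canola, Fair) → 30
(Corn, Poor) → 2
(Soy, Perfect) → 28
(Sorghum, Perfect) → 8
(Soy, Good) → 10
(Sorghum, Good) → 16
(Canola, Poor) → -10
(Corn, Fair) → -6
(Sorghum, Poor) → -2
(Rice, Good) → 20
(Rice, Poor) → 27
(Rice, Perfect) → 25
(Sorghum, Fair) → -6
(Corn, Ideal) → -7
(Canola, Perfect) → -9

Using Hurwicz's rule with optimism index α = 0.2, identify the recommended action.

Rice

Canola: 0.2·30 + 0.8·(-10) = -2
Corn: 0.2·26 + 0.8·(-7) = -0.4
Soy: 0.2·28 + 0.8·(-1) = 4.8
Sorghum: 0.2·16 + 0.8·(-6) = -1.6
Rice: 0.2·27 + 0.8·11 = 14.2
Highest Hurwicz score = 14.2 → Rice.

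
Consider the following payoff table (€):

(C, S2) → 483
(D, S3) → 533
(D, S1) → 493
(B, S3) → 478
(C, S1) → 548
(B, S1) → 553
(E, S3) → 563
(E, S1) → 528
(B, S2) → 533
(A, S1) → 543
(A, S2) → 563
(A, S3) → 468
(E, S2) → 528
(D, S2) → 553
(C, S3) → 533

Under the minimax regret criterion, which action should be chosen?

E

Column bests: S1=553, S2=563, S3=563.
A regrets: 10, 0, 95 → max 95
B regrets: 0, 30, 85 → max 85
C regrets: 5, 80, 30 → max 80
D regrets: 60, 10, 30 → max 60
E regrets: 25, 35, 0 → max 35
Smallest max regret = 35 → E.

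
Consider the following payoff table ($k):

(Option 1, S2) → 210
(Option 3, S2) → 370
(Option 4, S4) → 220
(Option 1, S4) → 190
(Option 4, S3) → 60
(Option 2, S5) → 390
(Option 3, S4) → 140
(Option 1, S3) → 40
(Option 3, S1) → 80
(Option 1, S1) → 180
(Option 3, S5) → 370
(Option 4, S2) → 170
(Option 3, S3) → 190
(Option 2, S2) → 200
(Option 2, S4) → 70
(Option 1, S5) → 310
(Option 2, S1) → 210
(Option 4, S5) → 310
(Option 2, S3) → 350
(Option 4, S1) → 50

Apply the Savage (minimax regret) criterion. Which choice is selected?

Column bests: S1=210, S2=370, S3=350, S4=220, S5=390.
Option 1 regrets: 30, 160, 310, 30, 80 → max 310
Option 2 regrets: 0, 170, 0, 150, 0 → max 170
Option 3 regrets: 130, 0, 160, 80, 20 → max 160
Option 4 regrets: 160, 200, 290, 0, 80 → max 290
Smallest max regret = 160 → Option 3.

Option 3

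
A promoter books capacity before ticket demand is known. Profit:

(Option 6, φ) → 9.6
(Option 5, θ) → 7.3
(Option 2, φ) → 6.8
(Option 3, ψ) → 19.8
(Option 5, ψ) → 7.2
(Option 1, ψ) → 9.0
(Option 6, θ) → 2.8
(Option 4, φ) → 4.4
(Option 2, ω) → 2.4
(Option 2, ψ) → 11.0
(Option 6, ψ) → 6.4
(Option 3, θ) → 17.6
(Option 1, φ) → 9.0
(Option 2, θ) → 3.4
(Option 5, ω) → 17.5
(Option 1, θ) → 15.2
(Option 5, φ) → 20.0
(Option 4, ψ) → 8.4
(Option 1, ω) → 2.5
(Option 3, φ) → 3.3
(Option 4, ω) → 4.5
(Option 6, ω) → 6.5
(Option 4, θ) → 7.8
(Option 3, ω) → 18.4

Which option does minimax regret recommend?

Option 5

Column bests: θ=17.6, φ=20.0, ψ=19.8, ω=18.4.
Option 1 regrets: 2.4, 11.0, 10.8, 15.9 → max 15.9
Option 2 regrets: 14.2, 13.2, 8.8, 16.0 → max 16.0
Option 3 regrets: 0.0, 16.7, 0.0, 0.0 → max 16.7
Option 4 regrets: 9.8, 15.6, 11.4, 13.9 → max 15.6
Option 5 regrets: 10.3, 0.0, 12.6, 0.9 → max 12.6
Option 6 regrets: 14.8, 10.4, 13.4, 11.9 → max 14.8
Smallest max regret = 12.6 → Option 5.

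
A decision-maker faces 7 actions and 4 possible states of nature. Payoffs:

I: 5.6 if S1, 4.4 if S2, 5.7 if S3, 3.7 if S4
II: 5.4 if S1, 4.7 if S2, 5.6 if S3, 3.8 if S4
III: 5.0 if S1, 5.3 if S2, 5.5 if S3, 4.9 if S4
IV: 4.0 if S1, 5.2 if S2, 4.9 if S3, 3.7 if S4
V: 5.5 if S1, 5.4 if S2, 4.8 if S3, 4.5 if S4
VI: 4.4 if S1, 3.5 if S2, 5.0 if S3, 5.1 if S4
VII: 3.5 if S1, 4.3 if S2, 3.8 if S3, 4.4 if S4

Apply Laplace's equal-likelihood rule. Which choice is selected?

Row averages: I=4.85, II=4.875, III=5.175, IV=4.45, V=5.05, VI=4.5, VII=4
Highest average = 5.175 → III.

III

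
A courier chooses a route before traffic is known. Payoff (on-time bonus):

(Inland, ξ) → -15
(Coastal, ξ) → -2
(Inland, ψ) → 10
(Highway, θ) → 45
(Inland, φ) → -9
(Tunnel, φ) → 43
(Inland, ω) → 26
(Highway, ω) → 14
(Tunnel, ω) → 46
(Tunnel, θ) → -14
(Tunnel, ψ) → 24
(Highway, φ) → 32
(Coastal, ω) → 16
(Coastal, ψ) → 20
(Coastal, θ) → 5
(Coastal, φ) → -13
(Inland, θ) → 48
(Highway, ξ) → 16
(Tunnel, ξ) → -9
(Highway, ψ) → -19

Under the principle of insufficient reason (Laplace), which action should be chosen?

Row averages: Tunnel=18, Highway=17.6, Coastal=5.2, Inland=12
Highest average = 18 → Tunnel.

Tunnel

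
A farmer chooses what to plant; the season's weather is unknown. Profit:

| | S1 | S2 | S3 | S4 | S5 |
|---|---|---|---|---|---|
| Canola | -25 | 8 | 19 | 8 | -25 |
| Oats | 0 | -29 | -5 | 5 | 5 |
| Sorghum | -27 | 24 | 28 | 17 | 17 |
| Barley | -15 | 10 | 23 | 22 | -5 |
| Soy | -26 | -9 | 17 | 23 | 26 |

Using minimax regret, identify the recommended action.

Column bests: S1=0, S2=24, S3=28, S4=23, S5=26.
Canola regrets: 25, 16, 9, 15, 51 → max 51
Oats regrets: 0, 53, 33, 18, 21 → max 53
Sorghum regrets: 27, 0, 0, 6, 9 → max 27
Barley regrets: 15, 14, 5, 1, 31 → max 31
Soy regrets: 26, 33, 11, 0, 0 → max 33
Smallest max regret = 27 → Sorghum.

Sorghum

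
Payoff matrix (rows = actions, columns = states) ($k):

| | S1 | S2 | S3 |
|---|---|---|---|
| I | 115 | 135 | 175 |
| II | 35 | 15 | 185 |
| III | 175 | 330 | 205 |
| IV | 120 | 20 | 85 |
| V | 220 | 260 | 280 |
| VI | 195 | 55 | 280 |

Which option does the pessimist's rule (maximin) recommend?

Row minima: I=115, II=15, III=175, IV=20, V=220, VI=55
Best worst-case = 220 → V.

V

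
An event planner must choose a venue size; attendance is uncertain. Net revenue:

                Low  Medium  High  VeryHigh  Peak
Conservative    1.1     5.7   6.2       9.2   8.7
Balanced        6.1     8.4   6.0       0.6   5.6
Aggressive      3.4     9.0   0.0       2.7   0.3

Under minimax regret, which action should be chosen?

Conservative

Column bests: Low=6.1, Medium=9.0, High=6.2, VeryHigh=9.2, Peak=8.7.
Conservative regrets: 5.0, 3.3, 0.0, 0.0, 0.0 → max 5.0
Balanced regrets: 0.0, 0.6, 0.2, 8.6, 3.1 → max 8.6
Aggressive regrets: 2.7, 0.0, 6.2, 6.5, 8.4 → max 8.4
Smallest max regret = 5.0 → Conservative.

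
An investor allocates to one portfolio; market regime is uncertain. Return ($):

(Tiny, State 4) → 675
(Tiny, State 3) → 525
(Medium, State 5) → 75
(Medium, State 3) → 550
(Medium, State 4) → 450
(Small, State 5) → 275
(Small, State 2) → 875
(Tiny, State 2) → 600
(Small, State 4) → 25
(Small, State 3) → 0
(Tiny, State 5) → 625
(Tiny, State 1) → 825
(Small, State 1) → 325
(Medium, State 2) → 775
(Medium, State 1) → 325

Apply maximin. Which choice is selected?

Row minima: Tiny=525, Small=0, Medium=75
Best worst-case = 525 → Tiny.

Tiny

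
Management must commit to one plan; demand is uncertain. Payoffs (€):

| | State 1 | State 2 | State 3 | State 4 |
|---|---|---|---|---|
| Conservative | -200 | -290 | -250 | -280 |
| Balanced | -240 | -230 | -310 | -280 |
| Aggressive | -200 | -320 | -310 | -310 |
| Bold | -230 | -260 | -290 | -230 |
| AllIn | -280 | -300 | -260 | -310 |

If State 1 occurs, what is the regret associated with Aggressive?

0

Best payoff under State 1 is -200.
Regret = -200 − (-200) = 0.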